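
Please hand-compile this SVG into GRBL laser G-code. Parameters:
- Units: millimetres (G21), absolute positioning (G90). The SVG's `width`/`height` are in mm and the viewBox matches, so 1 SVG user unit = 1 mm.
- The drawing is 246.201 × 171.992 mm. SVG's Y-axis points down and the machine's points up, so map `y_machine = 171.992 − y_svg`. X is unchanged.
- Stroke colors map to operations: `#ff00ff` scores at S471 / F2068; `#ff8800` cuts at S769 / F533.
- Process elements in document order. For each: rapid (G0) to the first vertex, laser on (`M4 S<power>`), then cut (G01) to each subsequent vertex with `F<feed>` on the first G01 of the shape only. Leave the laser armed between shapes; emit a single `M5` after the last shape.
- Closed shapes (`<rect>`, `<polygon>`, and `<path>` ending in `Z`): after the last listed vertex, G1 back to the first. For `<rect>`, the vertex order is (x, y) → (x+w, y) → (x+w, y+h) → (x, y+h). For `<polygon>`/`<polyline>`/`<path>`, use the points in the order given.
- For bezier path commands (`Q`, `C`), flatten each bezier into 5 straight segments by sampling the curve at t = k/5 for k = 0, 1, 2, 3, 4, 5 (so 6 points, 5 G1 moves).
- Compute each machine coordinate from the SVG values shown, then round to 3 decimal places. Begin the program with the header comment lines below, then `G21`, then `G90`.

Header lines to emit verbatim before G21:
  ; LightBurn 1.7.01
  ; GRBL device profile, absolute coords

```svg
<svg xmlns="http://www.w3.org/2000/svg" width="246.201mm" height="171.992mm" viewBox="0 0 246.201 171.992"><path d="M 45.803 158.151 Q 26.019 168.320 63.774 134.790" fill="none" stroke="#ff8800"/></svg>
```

; LightBurn 1.7.01
; GRBL device profile, absolute coords
G21
G90
G0 X45.803 Y13.841
M4 S769
G01 X40.191 Y11.521 F533
G01 X39.182 Y12.698
G01 X42.776 Y17.370
G01 X50.974 Y25.538
G01 X63.774 Y37.202
M5

1 u = 1 mm; y_m = 171.992 − y.

[1] `<path>` quadratic bezier, #ff8800→cut S769 F533: (45.803,13.841) → (40.191,11.521) → (39.182,12.698) → (42.776,17.370) → (50.974,25.538) → (63.774,37.202)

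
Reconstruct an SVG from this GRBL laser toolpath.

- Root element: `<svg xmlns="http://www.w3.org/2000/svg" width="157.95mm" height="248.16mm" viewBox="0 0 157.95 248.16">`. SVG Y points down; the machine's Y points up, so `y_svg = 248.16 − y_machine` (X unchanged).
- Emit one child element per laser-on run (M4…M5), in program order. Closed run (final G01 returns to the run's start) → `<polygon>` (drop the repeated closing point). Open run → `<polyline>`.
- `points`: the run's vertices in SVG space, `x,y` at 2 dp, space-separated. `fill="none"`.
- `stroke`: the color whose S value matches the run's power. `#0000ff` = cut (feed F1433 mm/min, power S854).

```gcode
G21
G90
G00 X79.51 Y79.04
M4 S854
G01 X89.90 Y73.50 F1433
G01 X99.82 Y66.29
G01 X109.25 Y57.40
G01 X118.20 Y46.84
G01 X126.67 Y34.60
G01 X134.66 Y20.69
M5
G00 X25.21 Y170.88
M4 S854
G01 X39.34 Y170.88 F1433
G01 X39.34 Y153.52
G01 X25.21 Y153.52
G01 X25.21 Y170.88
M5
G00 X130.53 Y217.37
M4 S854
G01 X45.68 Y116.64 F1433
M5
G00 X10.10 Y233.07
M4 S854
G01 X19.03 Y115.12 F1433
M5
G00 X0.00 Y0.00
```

y_svg = 248.16 − y_m. Every run uses S854, so all elements get stroke `#0000ff` (cut).

[1] open run; points: 79.51,169.12 89.90,174.66 99.82,181.87 109.25,190.76 118.20,201.32 126.67,213.56 134.66,227.47

[2] closed run; points: 25.21,77.28 39.34,77.28 39.34,94.64 25.21,94.64

[3] open run; points: 130.53,30.79 45.68,131.52

[4] open run; points: 10.10,15.09 19.03,133.04

<svg xmlns="http://www.w3.org/2000/svg" width="157.95mm" height="248.16mm" viewBox="0 0 157.95 248.16">
  <polyline points="79.51,169.12 89.90,174.66 99.82,181.87 109.25,190.76 118.20,201.32 126.67,213.56 134.66,227.47" fill="none" stroke="#0000ff"/>
  <polygon points="25.21,77.28 39.34,77.28 39.34,94.64 25.21,94.64" fill="none" stroke="#0000ff"/>
  <polyline points="130.53,30.79 45.68,131.52" fill="none" stroke="#0000ff"/>
  <polyline points="10.10,15.09 19.03,133.04" fill="none" stroke="#0000ff"/>
</svg>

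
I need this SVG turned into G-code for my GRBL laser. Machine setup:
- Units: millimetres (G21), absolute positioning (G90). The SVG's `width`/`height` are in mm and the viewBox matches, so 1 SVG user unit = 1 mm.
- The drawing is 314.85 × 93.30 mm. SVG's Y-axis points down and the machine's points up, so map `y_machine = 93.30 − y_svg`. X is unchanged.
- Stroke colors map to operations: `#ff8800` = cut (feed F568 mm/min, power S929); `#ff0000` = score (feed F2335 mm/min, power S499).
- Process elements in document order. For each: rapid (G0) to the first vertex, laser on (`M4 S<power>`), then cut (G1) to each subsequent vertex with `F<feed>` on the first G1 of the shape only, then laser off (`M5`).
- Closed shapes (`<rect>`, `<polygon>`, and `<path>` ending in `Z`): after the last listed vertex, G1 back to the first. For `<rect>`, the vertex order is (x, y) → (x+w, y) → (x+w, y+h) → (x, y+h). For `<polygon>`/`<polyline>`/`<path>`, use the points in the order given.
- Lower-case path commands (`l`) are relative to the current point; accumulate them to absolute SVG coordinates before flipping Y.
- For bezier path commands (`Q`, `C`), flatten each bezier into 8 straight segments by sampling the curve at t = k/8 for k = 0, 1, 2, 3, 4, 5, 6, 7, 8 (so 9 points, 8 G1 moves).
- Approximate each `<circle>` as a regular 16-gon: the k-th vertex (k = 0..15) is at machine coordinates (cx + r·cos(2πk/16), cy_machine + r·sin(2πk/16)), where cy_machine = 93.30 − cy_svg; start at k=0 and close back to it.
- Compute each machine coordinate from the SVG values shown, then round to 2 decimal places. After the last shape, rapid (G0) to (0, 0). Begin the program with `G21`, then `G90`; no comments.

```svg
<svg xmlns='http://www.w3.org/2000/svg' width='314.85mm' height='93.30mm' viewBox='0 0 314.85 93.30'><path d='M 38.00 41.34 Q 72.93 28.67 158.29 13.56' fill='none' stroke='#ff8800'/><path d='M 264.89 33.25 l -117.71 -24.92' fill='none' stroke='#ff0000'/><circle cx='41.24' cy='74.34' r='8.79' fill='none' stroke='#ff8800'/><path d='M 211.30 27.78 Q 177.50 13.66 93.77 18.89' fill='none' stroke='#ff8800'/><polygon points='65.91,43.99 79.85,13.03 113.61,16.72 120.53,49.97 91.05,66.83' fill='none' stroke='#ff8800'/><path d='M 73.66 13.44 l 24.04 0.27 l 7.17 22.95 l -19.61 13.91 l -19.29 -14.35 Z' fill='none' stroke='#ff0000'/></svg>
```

G21
G90
G0 X38.00 Y51.96
M4 S929
G1 X47.52 Y55.17 F568
G1 X58.62 Y58.45
G1 X71.29 Y61.81
G1 X85.54 Y65.24
G1 X101.36 Y68.75
G1 X118.76 Y72.34
G1 X137.74 Y76.00
G1 X158.29 Y79.74
M5
G0 X264.89 Y60.05
M4 S499
G1 X147.18 Y84.97 F2335
M5
G0 X50.03 Y18.96
M4 S929
G1 X49.36 Y22.32 F568
G1 X47.46 Y25.18
G1 X44.60 Y27.08
G1 X41.24 Y27.75
G1 X37.88 Y27.08
G1 X35.02 Y25.18
G1 X33.12 Y22.32
G1 X32.45 Y18.96
G1 X33.12 Y15.60
G1 X35.02 Y12.74
G1 X37.88 Y10.84
G1 X41.24 Y10.17
G1 X44.60 Y10.84
G1 X47.46 Y12.74
G1 X49.36 Y15.60
G1 X50.03 Y18.96
M5
G0 X211.30 Y65.52
M4 S929
G1 X202.07 Y68.75 F568
G1 X191.28 Y71.37
G1 X178.93 Y73.39
G1 X165.02 Y74.80
G1 X149.55 Y75.61
G1 X132.51 Y75.82
G1 X113.92 Y75.42
G1 X93.77 Y74.41
M5
G0 X65.91 Y49.31
M4 S929
G1 X79.85 Y80.27 F568
G1 X113.61 Y76.58
G1 X120.53 Y43.33
G1 X91.05 Y26.47
G1 X65.91 Y49.31
M5
G0 X73.66 Y79.86
M4 S499
G1 X97.70 Y79.59 F2335
G1 X104.87 Y56.64
G1 X85.26 Y42.73
G1 X65.97 Y57.08
G1 X73.66 Y79.86
M5
G0 X0.00 Y0.00

1 u = 1 mm; y_m = 93.30 − y.

[1] `<path>` quadratic bezier, #ff8800→cut S929 F568: (38.00,51.96) → (47.52,55.17) → (58.62,58.45) → (71.29,61.81) → (85.54,65.24) → (101.36,68.75) → (118.76,72.34) → (137.74,76.00) → (158.29,79.74)

[2] `<path>` line segment, #ff0000→score S499 F2335: (264.89,60.05) → (147.18,84.97)

[3] `<circle>` circle, #ff8800→cut S929 F568: (50.03,18.96) → (49.36,22.32) → (47.46,25.18) → (44.60,27.08) → (41.24,27.75) → (37.88,27.08) → (35.02,25.18) → (33.12,22.32) → (32.45,18.96) → (33.12,15.60) → (35.02,12.74) → (37.88,10.84) → (41.24,10.17) → (44.60,10.84) → (47.46,12.74) → (49.36,15.60) → (50.03,18.96) (closed)

[4] `<path>` quadratic bezier, #ff8800→cut S929 F568: (211.30,65.52) → (202.07,68.75) → (191.28,71.37) → (178.93,73.39) → (165.02,74.80) → (149.55,75.61) → (132.51,75.82) → (113.92,75.42) → (93.77,74.41)

[5] `<polygon>` regular polygon, #ff8800→cut S929 F568: (65.91,49.31) → (79.85,80.27) → (113.61,76.58) → (120.53,43.33) → (91.05,26.47) → (65.91,49.31) (closed)

[6] `<path>` regular polygon, #ff0000→score S499 F2335: (73.66,79.86) → (97.70,79.59) → (104.87,56.64) → (85.26,42.73) → (65.97,57.08) → (73.66,79.86) (closed)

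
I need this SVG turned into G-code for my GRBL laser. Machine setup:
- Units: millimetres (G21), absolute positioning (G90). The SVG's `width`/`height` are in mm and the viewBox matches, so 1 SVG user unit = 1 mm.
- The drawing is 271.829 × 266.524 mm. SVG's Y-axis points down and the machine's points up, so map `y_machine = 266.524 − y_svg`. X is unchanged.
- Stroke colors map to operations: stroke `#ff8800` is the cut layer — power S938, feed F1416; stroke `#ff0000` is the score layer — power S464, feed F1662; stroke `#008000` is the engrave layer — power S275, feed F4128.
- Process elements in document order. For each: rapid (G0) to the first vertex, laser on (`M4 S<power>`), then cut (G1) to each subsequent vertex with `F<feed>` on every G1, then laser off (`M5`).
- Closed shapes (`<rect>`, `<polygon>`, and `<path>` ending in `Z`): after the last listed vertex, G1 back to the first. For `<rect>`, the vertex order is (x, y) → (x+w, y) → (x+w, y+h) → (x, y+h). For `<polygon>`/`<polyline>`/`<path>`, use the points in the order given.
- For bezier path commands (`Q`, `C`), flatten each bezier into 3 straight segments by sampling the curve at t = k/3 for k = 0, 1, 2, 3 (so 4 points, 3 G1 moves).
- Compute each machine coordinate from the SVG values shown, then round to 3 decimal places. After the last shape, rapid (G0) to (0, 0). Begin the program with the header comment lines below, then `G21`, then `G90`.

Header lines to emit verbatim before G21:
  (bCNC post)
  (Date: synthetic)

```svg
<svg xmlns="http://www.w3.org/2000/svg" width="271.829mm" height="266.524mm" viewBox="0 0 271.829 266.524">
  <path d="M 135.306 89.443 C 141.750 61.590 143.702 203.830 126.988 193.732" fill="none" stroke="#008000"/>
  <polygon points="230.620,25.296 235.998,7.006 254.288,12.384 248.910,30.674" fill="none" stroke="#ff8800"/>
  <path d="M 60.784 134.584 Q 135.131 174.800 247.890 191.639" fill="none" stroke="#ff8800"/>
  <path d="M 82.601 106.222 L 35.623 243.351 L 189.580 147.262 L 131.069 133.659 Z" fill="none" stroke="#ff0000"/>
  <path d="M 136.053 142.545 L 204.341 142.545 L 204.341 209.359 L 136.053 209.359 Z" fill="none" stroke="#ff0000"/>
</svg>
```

(bCNC post)
(Date: synthetic)
G21
G90
G0 X135.306 Y177.081
M4 S275
G1 X139.728 Y160.178 F4128
G1 X138.005 Y101.531 F4128
G1 X126.988 Y72.792 F4128
M5
G0 X230.620 Y241.228
M4 S938
G1 X235.998 Y259.518 F1416
G1 X254.288 Y254.140 F1416
G1 X248.910 Y235.850 F1416
G1 X230.620 Y241.228 F1416
M5
G0 X60.784 Y131.940
M4 S938
G1 X114.617 Y107.727 F1416
G1 X176.985 Y88.708 F1416
G1 X247.890 Y74.885 F1416
M5
G0 X82.601 Y160.302
M4 S464
G1 X35.623 Y23.173 F1662
G1 X189.580 Y119.262 F1662
G1 X131.069 Y132.865 F1662
G1 X82.601 Y160.302 F1662
M5
G0 X136.053 Y123.979
M4 S464
G1 X204.341 Y123.979 F1662
G1 X204.341 Y57.165 F1662
G1 X136.053 Y57.165 F1662
G1 X136.053 Y123.979 F1662
M5
G0 X0.000 Y0.000

Since the viewBox matches the mm dimensions, user units are millimetres directly. The only transform is the Y-flip y_m = 266.524 − y_svg.

Shape 1 is a cubic bezier drawn with `<path>`. Its stroke #008000 means engrave at S275, F4128. After flipping Y the toolpath is (135.306,177.081) → (139.728,160.178) → (138.005,101.531) → (126.988,72.792).

Shape 2 is a regular polygon drawn with `<polygon>`. Its stroke #ff8800 means cut at S938, F1416. After flipping Y the toolpath is (230.620,241.228) → (235.998,259.518) → (254.288,254.140) → (248.910,235.850) → (230.620,241.228), returning to the start.

Shape 3 is a quadratic bezier drawn with `<path>`. Its stroke #ff8800 means cut at S938, F1416. After flipping Y the toolpath is (60.784,131.940) → (114.617,107.727) → (176.985,88.708) → (247.890,74.885).

Shape 4 is a closed polygon drawn with `<path>`. Its stroke #ff0000 means score at S464, F1662. After flipping Y the toolpath is (82.601,160.302) → (35.623,23.173) → (189.580,119.262) → (131.069,132.865) → (82.601,160.302), returning to the start.

Shape 5 is a rectangle drawn with `<path>`. Its stroke #ff0000 means score at S464, F1662. After flipping Y the toolpath is (136.053,123.979) → (204.341,123.979) → (204.341,57.165) → (136.053,57.165) → (136.053,123.979), returning to the start.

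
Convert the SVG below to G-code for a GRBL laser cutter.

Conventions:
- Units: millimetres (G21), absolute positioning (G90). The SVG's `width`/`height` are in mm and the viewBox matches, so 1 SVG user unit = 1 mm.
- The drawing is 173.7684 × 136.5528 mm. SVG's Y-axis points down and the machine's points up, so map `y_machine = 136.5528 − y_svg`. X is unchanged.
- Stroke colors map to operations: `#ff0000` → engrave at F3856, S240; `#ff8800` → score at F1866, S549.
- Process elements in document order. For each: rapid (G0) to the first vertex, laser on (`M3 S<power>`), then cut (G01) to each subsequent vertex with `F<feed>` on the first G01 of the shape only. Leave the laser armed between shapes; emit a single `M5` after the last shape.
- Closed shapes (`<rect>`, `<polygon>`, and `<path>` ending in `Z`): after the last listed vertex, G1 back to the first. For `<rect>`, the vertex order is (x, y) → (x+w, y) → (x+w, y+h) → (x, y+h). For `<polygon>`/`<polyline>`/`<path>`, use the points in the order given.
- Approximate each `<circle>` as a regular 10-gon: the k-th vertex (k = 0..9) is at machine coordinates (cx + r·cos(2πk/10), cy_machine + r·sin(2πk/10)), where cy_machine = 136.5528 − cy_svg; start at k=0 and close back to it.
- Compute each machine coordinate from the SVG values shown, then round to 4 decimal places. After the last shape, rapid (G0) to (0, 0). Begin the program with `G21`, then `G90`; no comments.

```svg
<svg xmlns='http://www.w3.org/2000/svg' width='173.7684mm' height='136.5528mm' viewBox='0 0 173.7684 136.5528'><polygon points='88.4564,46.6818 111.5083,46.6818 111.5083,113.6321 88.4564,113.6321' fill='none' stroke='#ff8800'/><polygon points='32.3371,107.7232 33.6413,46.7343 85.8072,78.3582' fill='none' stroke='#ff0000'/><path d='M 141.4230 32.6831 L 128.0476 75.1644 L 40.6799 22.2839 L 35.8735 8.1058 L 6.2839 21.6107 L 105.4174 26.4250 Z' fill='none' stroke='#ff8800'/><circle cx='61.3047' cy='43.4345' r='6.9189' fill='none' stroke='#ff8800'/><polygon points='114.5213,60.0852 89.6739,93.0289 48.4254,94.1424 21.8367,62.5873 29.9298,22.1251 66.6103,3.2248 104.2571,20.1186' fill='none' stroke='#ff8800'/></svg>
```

G21
G90
G0 X88.4564 Y89.8710
M3 S549
G01 X111.5083 Y89.8710 F1866
G01 X111.5083 Y22.9207
G01 X88.4564 Y22.9207
G01 X88.4564 Y89.8710
G0 X32.3371 Y28.8296
M3 S240
G01 X33.6413 Y89.8185 F3856
G01 X85.8072 Y58.1946
G01 X32.3371 Y28.8296
G0 X141.4230 Y103.8697
M3 S549
G01 X128.0476 Y61.3884 F1866
G01 X40.6799 Y114.2689
G01 X35.8735 Y128.4470
G01 X6.2839 Y114.9421
G01 X105.4174 Y110.1278
G01 X141.4230 Y103.8697
G0 X68.2236 Y93.1183
M3 S549
G01 X66.9022 Y97.1851 F1866
G01 X63.4428 Y99.6986
G01 X59.1666 Y99.6986
G01 X55.7072 Y97.1851
G01 X54.3858 Y93.1183
G01 X55.7072 Y89.0515
G01 X59.1666 Y86.5380
G01 X63.4428 Y86.5380
G01 X66.9022 Y89.0515
G01 X68.2236 Y93.1183
G0 X114.5213 Y76.4676
M3 S549
G01 X89.6739 Y43.5239 F1866
G01 X48.4254 Y42.4104
G01 X21.8367 Y73.9655
G01 X29.9298 Y114.4277
G01 X66.6103 Y133.3280
G01 X104.2571 Y116.4342
G01 X114.5213 Y76.4676
M5
G0 X0.0000 Y0.0000

1 u = 1 mm; y_m = 136.5528 − y.

[1] `<polygon>` rectangle, #ff8800→score S549 F1866: (88.4564,89.8710) → (111.5083,89.8710) → (111.5083,22.9207) → (88.4564,22.9207) → (88.4564,89.8710) (closed)

[2] `<polygon>` regular polygon, #ff0000→engrave S240 F3856: (32.3371,28.8296) → (33.6413,89.8185) → (85.8072,58.1946) → (32.3371,28.8296) (closed)

[3] `<path>` closed polygon, #ff8800→score S549 F1866: (141.4230,103.8697) → (128.0476,61.3884) → (40.6799,114.2689) → (35.8735,128.4470) → (6.2839,114.9421) → (105.4174,110.1278) → (141.4230,103.8697) (closed)

[4] `<circle>` circle, #ff8800→score S549 F1866: (68.2236,93.1183) → (66.9022,97.1851) → (63.4428,99.6986) → (59.1666,99.6986) → (55.7072,97.1851) → (54.3858,93.1183) → (55.7072,89.0515) → (59.1666,86.5380) → (63.4428,86.5380) → (66.9022,89.0515) → (68.2236,93.1183) (closed)

[5] `<polygon>` regular polygon, #ff8800→score S549 F1866: (114.5213,76.4676) → (89.6739,43.5239) → (48.4254,42.4104) → (21.8367,73.9655) → (29.9298,114.4277) → (66.6103,133.3280) → (104.2571,116.4342) → (114.5213,76.4676) (closed)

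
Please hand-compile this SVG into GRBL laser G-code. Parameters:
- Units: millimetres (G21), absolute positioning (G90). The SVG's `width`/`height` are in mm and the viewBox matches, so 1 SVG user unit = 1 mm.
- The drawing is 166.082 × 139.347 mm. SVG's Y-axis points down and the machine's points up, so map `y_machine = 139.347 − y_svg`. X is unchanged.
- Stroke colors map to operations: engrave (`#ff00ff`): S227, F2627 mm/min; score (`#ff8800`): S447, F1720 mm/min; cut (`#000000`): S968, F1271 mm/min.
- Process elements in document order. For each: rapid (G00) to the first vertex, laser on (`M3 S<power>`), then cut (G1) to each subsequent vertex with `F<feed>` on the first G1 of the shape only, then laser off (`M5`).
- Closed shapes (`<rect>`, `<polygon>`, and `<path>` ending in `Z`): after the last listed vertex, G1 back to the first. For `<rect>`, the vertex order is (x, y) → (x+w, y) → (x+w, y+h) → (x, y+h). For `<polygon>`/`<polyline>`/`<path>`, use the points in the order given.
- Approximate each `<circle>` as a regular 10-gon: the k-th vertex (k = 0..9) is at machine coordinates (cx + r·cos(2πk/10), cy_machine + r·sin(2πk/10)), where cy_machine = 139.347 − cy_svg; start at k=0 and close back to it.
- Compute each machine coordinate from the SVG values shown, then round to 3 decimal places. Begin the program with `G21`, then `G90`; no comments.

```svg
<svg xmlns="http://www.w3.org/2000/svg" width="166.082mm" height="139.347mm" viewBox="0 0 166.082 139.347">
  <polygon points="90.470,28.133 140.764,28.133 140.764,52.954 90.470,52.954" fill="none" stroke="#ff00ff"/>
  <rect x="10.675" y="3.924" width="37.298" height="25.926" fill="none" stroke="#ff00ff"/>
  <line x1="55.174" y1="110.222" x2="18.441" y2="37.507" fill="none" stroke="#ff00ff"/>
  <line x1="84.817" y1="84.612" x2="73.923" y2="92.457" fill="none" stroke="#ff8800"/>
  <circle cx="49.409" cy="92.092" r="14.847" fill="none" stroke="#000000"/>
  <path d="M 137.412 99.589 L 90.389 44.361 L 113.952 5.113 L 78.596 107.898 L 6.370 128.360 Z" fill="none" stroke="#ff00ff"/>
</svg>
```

G21
G90
G00 X90.470 Y111.214
M3 S227
G1 X140.764 Y111.214 F2627
G1 X140.764 Y86.393
G1 X90.470 Y86.393
G1 X90.470 Y111.214
M5
G00 X10.675 Y135.423
M3 S227
G1 X47.973 Y135.423 F2627
G1 X47.973 Y109.497
G1 X10.675 Y109.497
G1 X10.675 Y135.423
M5
G00 X55.174 Y29.125
M3 S227
G1 X18.441 Y101.840 F2627
M5
G00 X84.817 Y54.735
M3 S447
G1 X73.923 Y46.890 F1720
M5
G00 X64.256 Y47.255
M3 S968
G1 X61.420 Y55.982 F1271
G1 X53.997 Y61.375
G1 X44.821 Y61.375
G1 X37.398 Y55.982
G1 X34.562 Y47.255
G1 X37.398 Y38.528
G1 X44.821 Y33.135
G1 X53.997 Y33.135
G1 X61.420 Y38.528
G1 X64.256 Y47.255
M5
G00 X137.412 Y39.758
M3 S227
G1 X90.389 Y94.986 F2627
G1 X113.952 Y134.234
G1 X78.596 Y31.449
G1 X6.370 Y10.987
G1 X137.412 Y39.758
M5

viewBox `0 0 166.082 139.347` with mm width/height → 1 unit = 1 mm. Flip: y_m = 139.347 − y_svg.

**Shape 1** — `<polygon>` rectangle, stroke `#ff00ff` → engrave (S227, F2627). Machine vertices: (90.470,111.214) → (140.764,111.214) → (140.764,86.393) → (90.470,86.393) → (90.470,111.214). Closed: final G1 returns to the first vertex.

**Shape 2** — `<rect>` rectangle, stroke `#ff00ff` → engrave (S227, F2627). Machine vertices: (10.675,135.423) → (47.973,135.423) → (47.973,109.497) → (10.675,109.497) → (10.675,135.423). Closed: final G1 returns to the first vertex.

**Shape 3** — `<line>` line segment, stroke `#ff00ff` → engrave (S227, F2627). Machine vertices: (55.174,29.125) → (18.441,101.840). Open path.

**Shape 4** — `<line>` line segment, stroke `#ff8800` → score (S447, F1720). Machine vertices: (84.817,54.735) → (73.923,46.890). Open path.

**Shape 5** — `<circle>` circle, stroke `#000000` → cut (S968, F1271). Machine vertices: (64.256,47.255) → (61.420,55.982) → (53.997,61.375) → (44.821,61.375) → (37.398,55.982) → (34.562,47.255) → (37.398,38.528) → (44.821,33.135) → (53.997,33.135) → (61.420,38.528) → (64.256,47.255). Closed: final G1 returns to the first vertex.

**Shape 6** — `<path>` closed polygon, stroke `#ff00ff` → engrave (S227, F2627). Machine vertices: (137.412,39.758) → (90.389,94.986) → (113.952,134.234) → (78.596,31.449) → (6.370,10.987) → (137.412,39.758). Closed: final G1 returns to the first vertex.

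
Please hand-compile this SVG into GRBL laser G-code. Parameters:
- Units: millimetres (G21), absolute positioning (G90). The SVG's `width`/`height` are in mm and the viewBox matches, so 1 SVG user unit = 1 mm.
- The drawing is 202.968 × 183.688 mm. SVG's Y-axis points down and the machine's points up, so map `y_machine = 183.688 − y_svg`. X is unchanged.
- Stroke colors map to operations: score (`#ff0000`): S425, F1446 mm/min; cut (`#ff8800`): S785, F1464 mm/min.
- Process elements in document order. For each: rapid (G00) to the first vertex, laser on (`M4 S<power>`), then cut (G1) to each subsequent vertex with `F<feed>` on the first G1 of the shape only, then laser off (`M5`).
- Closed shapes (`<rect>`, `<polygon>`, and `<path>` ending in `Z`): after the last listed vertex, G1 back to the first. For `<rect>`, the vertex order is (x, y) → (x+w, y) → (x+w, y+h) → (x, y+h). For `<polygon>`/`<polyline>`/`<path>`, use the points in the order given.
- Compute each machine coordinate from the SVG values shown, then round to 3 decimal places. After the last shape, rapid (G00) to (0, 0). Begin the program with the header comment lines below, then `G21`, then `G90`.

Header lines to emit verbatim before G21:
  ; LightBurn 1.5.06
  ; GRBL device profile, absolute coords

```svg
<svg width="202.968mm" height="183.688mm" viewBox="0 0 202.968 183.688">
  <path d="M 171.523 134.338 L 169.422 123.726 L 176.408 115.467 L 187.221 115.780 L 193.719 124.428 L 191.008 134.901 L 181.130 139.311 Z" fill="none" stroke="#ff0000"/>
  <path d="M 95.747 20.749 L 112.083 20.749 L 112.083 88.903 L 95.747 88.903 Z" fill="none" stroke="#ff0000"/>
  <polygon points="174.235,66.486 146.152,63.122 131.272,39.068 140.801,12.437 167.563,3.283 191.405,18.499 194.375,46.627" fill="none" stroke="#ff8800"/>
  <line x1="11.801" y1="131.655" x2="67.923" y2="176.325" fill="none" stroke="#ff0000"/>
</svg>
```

viewBox `0 0 202.968 183.688` with mm width/height → 1 unit = 1 mm. Flip: y_m = 183.688 − y_svg.

**Shape 1** — `<path>` regular polygon, stroke `#ff0000` → score (S425, F1446). Machine vertices: (171.523,49.350) → (169.422,59.962) → (176.408,68.221) → (187.221,67.908) → (193.719,59.260) → (191.008,48.787) → (181.130,44.377) → (171.523,49.350). Closed: final G1 returns to the first vertex.

**Shape 2** — `<path>` rectangle, stroke `#ff0000` → score (S425, F1446). Machine vertices: (95.747,162.939) → (112.083,162.939) → (112.083,94.785) → (95.747,94.785) → (95.747,162.939). Closed: final G1 returns to the first vertex.

**Shape 3** — `<polygon>` regular polygon, stroke `#ff8800` → cut (S785, F1464). Machine vertices: (174.235,117.202) → (146.152,120.566) → (131.272,144.620) → (140.801,171.251) → (167.563,180.405) → (191.405,165.189) → (194.375,137.061) → (174.235,117.202). Closed: final G1 returns to the first vertex.

**Shape 4** — `<line>` line segment, stroke `#ff0000` → score (S425, F1446). Machine vertices: (11.801,52.033) → (67.923,7.363). Open path.

; LightBurn 1.5.06
; GRBL device profile, absolute coords
G21
G90
G00 X171.523 Y49.350
M4 S425
G1 X169.422 Y59.962 F1446
G1 X176.408 Y68.221
G1 X187.221 Y67.908
G1 X193.719 Y59.260
G1 X191.008 Y48.787
G1 X181.130 Y44.377
G1 X171.523 Y49.350
M5
G00 X95.747 Y162.939
M4 S425
G1 X112.083 Y162.939 F1446
G1 X112.083 Y94.785
G1 X95.747 Y94.785
G1 X95.747 Y162.939
M5
G00 X174.235 Y117.202
M4 S785
G1 X146.152 Y120.566 F1464
G1 X131.272 Y144.620
G1 X140.801 Y171.251
G1 X167.563 Y180.405
G1 X191.405 Y165.189
G1 X194.375 Y137.061
G1 X174.235 Y117.202
M5
G00 X11.801 Y52.033
M4 S425
G1 X67.923 Y7.363 F1446
M5
G00 X0.000 Y0.000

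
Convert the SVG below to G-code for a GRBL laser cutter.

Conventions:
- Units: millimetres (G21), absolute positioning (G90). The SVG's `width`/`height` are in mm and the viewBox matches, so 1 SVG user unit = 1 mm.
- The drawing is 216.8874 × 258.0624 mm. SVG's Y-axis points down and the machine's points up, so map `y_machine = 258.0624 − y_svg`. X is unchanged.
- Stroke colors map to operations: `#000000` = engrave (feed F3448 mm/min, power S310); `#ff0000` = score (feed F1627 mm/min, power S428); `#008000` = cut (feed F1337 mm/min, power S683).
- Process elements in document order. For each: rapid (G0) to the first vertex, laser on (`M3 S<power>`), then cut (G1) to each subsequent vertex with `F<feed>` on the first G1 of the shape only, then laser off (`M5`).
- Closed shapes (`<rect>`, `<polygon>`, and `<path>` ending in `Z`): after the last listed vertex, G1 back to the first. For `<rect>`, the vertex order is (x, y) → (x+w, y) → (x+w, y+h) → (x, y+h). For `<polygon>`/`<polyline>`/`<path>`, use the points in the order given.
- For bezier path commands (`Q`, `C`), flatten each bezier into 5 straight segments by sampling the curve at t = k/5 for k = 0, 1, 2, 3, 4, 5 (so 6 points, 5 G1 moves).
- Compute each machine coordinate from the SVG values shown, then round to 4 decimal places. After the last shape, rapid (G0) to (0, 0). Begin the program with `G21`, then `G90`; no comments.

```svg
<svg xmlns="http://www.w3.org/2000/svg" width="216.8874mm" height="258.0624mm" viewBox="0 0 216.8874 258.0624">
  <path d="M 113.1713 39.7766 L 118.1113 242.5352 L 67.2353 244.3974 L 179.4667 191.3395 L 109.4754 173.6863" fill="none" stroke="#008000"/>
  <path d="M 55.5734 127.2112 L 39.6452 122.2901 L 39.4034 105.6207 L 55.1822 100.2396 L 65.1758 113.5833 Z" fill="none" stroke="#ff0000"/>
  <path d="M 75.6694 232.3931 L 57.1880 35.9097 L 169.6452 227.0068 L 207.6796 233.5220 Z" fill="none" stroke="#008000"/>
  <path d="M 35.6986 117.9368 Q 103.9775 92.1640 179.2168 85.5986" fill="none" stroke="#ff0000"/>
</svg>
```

Since the viewBox matches the mm dimensions, user units are millimetres directly. The only transform is the Y-flip y_m = 258.0624 − y_svg.

Shape 1 is a open polyline drawn with `<path>`. Its stroke #008000 means cut at S683, F1337. After flipping Y the toolpath is (113.1713,218.2858) → (118.1113,15.5272) → (67.2353,13.6650) → (179.4667,66.7229) → (109.4754,84.3761).

Shape 2 is a regular polygon drawn with `<path>`. Its stroke #ff0000 means score at S428, F1627. After flipping Y the toolpath is (55.5734,130.8512) → (39.6452,135.7723) → (39.4034,152.4417) → (55.1822,157.8228) → (65.1758,144.4791) → (55.5734,130.8512), returning to the start.

Shape 3 is a closed polygon drawn with `<path>`. Its stroke #008000 means cut at S683, F1337. After flipping Y the toolpath is (75.6694,25.6693) → (57.1880,222.1527) → (169.6452,31.0556) → (207.6796,24.5404) → (75.6694,25.6693), returning to the start.

Shape 4 is a quadratic bezier drawn with `<path>`. Its stroke #ff0000 means score at S428, F1627. After flipping Y the toolpath is (35.6986,140.1256) → (63.2886,149.6664) → (91.4354,157.6707) → (120.1390,164.1383) → (149.3995,169.0693) → (179.2168,172.4638).

G21
G90
G0 X113.1713 Y218.2858
M3 S683
G1 X118.1113 Y15.5272 F1337
G1 X67.2353 Y13.6650
G1 X179.4667 Y66.7229
G1 X109.4754 Y84.3761
M5
G0 X55.5734 Y130.8512
M3 S428
G1 X39.6452 Y135.7723 F1627
G1 X39.4034 Y152.4417
G1 X55.1822 Y157.8228
G1 X65.1758 Y144.4791
G1 X55.5734 Y130.8512
M5
G0 X75.6694 Y25.6693
M3 S683
G1 X57.1880 Y222.1527 F1337
G1 X169.6452 Y31.0556
G1 X207.6796 Y24.5404
G1 X75.6694 Y25.6693
M5
G0 X35.6986 Y140.1256
M3 S428
G1 X63.2886 Y149.6664 F1627
G1 X91.4354 Y157.6707
G1 X120.1390 Y164.1383
G1 X149.3995 Y169.0693
G1 X179.2168 Y172.4638
M5
G0 X0.0000 Y0.0000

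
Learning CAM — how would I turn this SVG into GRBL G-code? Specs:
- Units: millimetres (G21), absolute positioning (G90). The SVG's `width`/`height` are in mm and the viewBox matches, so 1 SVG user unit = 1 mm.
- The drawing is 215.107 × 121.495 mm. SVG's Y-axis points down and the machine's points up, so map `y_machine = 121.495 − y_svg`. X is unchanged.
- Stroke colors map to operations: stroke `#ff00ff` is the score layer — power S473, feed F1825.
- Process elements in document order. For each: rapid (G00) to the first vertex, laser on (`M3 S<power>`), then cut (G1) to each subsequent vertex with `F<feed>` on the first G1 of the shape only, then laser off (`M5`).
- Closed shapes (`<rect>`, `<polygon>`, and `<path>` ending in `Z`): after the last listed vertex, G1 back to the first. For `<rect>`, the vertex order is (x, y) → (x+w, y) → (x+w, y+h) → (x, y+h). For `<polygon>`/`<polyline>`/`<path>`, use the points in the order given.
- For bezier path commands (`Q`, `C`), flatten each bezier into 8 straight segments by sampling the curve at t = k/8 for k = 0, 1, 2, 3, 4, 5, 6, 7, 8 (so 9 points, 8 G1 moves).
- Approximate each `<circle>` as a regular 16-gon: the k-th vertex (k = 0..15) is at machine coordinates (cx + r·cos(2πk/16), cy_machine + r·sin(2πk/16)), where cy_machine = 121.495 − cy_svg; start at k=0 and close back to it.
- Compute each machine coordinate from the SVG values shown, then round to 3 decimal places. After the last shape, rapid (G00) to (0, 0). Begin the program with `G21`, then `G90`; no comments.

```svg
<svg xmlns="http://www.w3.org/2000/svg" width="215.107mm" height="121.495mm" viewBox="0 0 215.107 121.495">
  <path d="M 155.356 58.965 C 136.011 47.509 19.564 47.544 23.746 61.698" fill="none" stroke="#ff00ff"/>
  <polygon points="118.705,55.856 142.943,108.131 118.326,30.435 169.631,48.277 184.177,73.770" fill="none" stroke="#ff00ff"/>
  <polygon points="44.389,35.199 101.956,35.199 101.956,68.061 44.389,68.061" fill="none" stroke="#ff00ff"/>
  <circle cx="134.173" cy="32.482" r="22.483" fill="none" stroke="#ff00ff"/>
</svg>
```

Since the viewBox matches the mm dimensions, user units are millimetres directly. The only transform is the Y-flip y_m = 121.495 − y_svg.

Shape 1 is a cubic bezier drawn with `<path>`. Its stroke #ff00ff means score at S473, F1825. After flipping Y the toolpath is (155.356,62.530) → (143.975,66.282) → (126.043,68.926) → (104.110,70.432) → (80.728,70.767) → (58.450,69.902) → (39.825,67.806) → (27.407,64.448) → (23.746,59.797).

Shape 2 is a closed polygon drawn with `<polygon>`. Its stroke #ff00ff means score at S473, F1825. After flipping Y the toolpath is (118.705,65.639) → (142.943,13.364) → (118.326,91.060) → (169.631,73.218) → (184.177,47.725) → (118.705,65.639), returning to the start.

Shape 3 is a rectangle drawn with `<polygon>`. Its stroke #ff00ff means score at S473, F1825. After flipping Y the toolpath is (44.389,86.296) → (101.956,86.296) → (101.956,53.434) → (44.389,53.434) → (44.389,86.296), returning to the start.

Shape 4 is a circle drawn with `<circle>`. Its stroke #ff00ff means score at S473, F1825. After flipping Y the toolpath is (156.656,89.013) → (154.945,97.617) → (150.071,104.911) → (142.777,109.785) → (134.173,111.496) → (125.569,109.785) → (118.275,104.911) → (113.401,97.617) → (111.690,89.013) → (113.401,80.409) → (118.275,73.115) → (125.569,68.241) → (134.173,66.530) → (142.777,68.241) → (150.071,73.115) → (154.945,80.409) → (156.656,89.013), returning to the start.

G21
G90
G00 X155.356 Y62.530
M3 S473
G1 X143.975 Y66.282 F1825
G1 X126.043 Y68.926
G1 X104.110 Y70.432
G1 X80.728 Y70.767
G1 X58.450 Y69.902
G1 X39.825 Y67.806
G1 X27.407 Y64.448
G1 X23.746 Y59.797
M5
G00 X118.705 Y65.639
M3 S473
G1 X142.943 Y13.364 F1825
G1 X118.326 Y91.060
G1 X169.631 Y73.218
G1 X184.177 Y47.725
G1 X118.705 Y65.639
M5
G00 X44.389 Y86.296
M3 S473
G1 X101.956 Y86.296 F1825
G1 X101.956 Y53.434
G1 X44.389 Y53.434
G1 X44.389 Y86.296
M5
G00 X156.656 Y89.013
M3 S473
G1 X154.945 Y97.617 F1825
G1 X150.071 Y104.911
G1 X142.777 Y109.785
G1 X134.173 Y111.496
G1 X125.569 Y109.785
G1 X118.275 Y104.911
G1 X113.401 Y97.617
G1 X111.690 Y89.013
G1 X113.401 Y80.409
G1 X118.275 Y73.115
G1 X125.569 Y68.241
G1 X134.173 Y66.530
G1 X142.777 Y68.241
G1 X150.071 Y73.115
G1 X154.945 Y80.409
G1 X156.656 Y89.013
M5
G00 X0.000 Y0.000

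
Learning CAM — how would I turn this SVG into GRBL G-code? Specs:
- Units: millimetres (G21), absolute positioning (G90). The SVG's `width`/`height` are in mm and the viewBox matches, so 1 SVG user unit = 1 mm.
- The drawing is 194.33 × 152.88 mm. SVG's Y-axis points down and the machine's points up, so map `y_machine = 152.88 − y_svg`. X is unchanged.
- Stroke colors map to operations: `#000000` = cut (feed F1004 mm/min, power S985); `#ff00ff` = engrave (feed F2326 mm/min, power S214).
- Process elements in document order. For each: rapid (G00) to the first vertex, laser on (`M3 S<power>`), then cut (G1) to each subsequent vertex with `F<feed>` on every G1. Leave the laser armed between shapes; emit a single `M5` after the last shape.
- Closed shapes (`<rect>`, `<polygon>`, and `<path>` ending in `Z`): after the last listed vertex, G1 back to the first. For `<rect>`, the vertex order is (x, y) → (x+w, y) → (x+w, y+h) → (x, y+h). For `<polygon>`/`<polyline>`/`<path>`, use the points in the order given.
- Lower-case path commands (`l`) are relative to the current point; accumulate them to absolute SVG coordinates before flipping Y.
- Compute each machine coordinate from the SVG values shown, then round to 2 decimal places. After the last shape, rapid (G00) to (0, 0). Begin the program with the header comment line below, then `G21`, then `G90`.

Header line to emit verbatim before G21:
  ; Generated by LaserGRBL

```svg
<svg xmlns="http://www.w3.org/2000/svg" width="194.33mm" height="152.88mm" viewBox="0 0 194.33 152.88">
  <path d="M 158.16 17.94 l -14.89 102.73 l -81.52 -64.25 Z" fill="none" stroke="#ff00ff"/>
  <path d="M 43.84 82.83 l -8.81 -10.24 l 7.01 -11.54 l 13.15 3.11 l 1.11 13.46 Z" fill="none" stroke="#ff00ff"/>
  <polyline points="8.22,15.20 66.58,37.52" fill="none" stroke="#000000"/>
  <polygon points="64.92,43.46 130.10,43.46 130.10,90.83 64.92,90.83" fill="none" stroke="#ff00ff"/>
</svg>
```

Since the viewBox matches the mm dimensions, user units are millimetres directly. The only transform is the Y-flip y_m = 152.88 − y_svg.

Shape 1 is a regular polygon drawn with `<path>`. Its stroke #ff00ff means engrave at S214, F2326. After flipping Y the toolpath is (158.16,134.94) → (143.27,32.21) → (61.75,96.46) → (158.16,134.94), returning to the start.

Shape 2 is a regular polygon drawn with `<path>`. Its stroke #ff00ff means engrave at S214, F2326. After flipping Y the toolpath is (43.84,70.05) → (35.03,80.29) → (42.04,91.83) → (55.19,88.72) → (56.30,75.26) → (43.84,70.05), returning to the start.

Shape 3 is a line segment drawn with `<polyline>`. Its stroke #000000 means cut at S985, F1004. After flipping Y the toolpath is (8.22,137.68) → (66.58,115.36).

Shape 4 is a rectangle drawn with `<polygon>`. Its stroke #ff00ff means engrave at S214, F2326. After flipping Y the toolpath is (64.92,109.42) → (130.10,109.42) → (130.10,62.05) → (64.92,62.05) → (64.92,109.42), returning to the start.

; Generated by LaserGRBL
G21
G90
G00 X158.16 Y134.94
M3 S214
G1 X143.27 Y32.21 F2326
G1 X61.75 Y96.46 F2326
G1 X158.16 Y134.94 F2326
G00 X43.84 Y70.05
M3 S214
G1 X35.03 Y80.29 F2326
G1 X42.04 Y91.83 F2326
G1 X55.19 Y88.72 F2326
G1 X56.30 Y75.26 F2326
G1 X43.84 Y70.05 F2326
G00 X8.22 Y137.68
M3 S985
G1 X66.58 Y115.36 F1004
G00 X64.92 Y109.42
M3 S214
G1 X130.10 Y109.42 F2326
G1 X130.10 Y62.05 F2326
G1 X64.92 Y62.05 F2326
G1 X64.92 Y109.42 F2326
M5
G00 X0.00 Y0.00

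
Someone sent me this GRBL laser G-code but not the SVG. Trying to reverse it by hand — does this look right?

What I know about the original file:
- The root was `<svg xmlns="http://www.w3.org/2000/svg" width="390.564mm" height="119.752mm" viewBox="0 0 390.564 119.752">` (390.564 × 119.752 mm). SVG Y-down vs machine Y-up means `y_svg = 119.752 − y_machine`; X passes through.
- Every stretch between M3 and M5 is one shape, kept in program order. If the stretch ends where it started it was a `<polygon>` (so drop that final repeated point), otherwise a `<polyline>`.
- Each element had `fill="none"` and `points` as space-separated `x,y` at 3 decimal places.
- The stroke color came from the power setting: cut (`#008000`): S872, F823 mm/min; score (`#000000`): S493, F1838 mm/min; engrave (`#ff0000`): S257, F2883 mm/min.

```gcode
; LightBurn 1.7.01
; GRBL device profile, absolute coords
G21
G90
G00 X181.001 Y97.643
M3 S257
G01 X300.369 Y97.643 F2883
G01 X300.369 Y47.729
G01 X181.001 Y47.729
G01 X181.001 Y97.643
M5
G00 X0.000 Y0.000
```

Each laser-on run becomes one SVG element. Flip Y back into SVG space with y_svg = 119.752 − y_machine. Every run uses S257, so all elements get stroke `#ff0000` (engrave).

Run 1: The run returns to its start, so emit a `<polygon>` with points (Y-flipped): 181.001,22.109 300.369,22.109 300.369,72.023 181.001,72.023.

<svg xmlns="http://www.w3.org/2000/svg" width="390.564mm" height="119.752mm" viewBox="0 0 390.564 119.752">
  <polygon points="181.001,22.109 300.369,22.109 300.369,72.023 181.001,72.023" fill="none" stroke="#ff0000"/>
</svg>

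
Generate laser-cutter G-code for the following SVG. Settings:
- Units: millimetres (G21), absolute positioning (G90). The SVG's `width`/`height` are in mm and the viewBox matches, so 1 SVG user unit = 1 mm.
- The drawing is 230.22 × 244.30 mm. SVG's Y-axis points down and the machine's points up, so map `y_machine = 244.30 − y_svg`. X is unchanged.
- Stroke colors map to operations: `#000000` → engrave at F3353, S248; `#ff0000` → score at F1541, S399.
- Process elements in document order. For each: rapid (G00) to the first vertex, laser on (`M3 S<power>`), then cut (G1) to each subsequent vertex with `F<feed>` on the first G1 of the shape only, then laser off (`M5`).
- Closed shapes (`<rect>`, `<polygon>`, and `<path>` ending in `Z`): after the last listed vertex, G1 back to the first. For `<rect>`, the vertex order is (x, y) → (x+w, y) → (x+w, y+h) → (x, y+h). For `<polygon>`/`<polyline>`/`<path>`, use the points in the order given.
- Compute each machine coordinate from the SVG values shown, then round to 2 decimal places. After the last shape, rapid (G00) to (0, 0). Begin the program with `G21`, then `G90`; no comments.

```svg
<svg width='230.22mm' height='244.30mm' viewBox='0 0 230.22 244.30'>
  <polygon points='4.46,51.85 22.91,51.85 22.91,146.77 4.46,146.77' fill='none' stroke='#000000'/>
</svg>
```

viewBox `0 0 230.22 244.30` with mm width/height → 1 unit = 1 mm. Flip: y_m = 244.30 − y_svg.

**Shape 1** — `<polygon>` rectangle, stroke `#000000` → engrave (S248, F3353). Machine vertices: (4.46,192.45) → (22.91,192.45) → (22.91,97.53) → (4.46,97.53) → (4.46,192.45). Closed: final G1 returns to the first vertex.

G21
G90
G00 X4.46 Y192.45
M3 S248
G1 X22.91 Y192.45 F3353
G1 X22.91 Y97.53
G1 X4.46 Y97.53
G1 X4.46 Y192.45
M5
G00 X0.00 Y0.00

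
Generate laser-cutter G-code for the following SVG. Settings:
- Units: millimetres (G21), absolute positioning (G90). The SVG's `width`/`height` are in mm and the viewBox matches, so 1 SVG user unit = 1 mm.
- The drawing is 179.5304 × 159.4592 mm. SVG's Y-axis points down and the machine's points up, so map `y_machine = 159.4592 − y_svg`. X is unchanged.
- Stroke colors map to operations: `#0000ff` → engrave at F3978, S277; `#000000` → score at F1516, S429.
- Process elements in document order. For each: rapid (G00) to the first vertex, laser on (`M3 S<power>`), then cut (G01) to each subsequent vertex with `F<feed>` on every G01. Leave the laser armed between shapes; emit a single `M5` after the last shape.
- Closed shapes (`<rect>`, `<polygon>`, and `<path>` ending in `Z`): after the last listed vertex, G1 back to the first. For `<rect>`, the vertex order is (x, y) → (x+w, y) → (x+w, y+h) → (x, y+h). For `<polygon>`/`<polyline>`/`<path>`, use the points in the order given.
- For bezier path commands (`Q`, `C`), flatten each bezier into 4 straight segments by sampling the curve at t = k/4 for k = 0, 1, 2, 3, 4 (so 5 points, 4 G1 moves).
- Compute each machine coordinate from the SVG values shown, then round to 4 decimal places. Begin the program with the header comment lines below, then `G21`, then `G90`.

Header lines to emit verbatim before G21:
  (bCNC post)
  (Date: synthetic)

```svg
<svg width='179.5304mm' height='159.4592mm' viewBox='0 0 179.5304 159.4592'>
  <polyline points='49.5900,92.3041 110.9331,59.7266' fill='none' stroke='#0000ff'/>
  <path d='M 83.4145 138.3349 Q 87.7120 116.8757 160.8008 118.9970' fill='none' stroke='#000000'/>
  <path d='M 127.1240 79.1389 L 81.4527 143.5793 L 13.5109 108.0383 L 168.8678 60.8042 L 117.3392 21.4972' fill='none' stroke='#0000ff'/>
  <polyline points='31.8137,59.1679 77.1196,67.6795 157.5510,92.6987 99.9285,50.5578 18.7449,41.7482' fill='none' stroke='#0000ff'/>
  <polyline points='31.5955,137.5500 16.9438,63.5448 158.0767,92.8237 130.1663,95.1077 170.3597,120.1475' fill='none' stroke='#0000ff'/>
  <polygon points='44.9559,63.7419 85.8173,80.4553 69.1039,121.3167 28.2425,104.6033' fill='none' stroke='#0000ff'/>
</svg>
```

Since the viewBox matches the mm dimensions, user units are millimetres directly. The only transform is the Y-flip y_m = 159.4592 − y_svg.

Shape 1 is a line segment drawn with `<polyline>`. Its stroke #0000ff means engrave at S277, F3978. After flipping Y the toolpath is (49.5900,67.1551) → (110.9331,99.7326).

Shape 2 is a quadratic bezier drawn with `<path>`. Its stroke #000000 means score at S429, F1516. After flipping Y the toolpath is (83.4145,21.1243) → (89.8627,30.3801) → (104.9098,36.6884) → (128.5559,40.0491) → (160.8008,40.4622).

Shape 3 is a open polyline drawn with `<path>`. Its stroke #0000ff means engrave at S277, F3978. After flipping Y the toolpath is (127.1240,80.3203) → (81.4527,15.8799) → (13.5109,51.4209) → (168.8678,98.6550) → (117.3392,137.9620).

Shape 4 is a open polyline drawn with `<polyline>`. Its stroke #0000ff means engrave at S277, F3978. After flipping Y the toolpath is (31.8137,100.2913) → (77.1196,91.7797) → (157.5510,66.7605) → (99.9285,108.9014) → (18.7449,117.7110).

Shape 5 is a open polyline drawn with `<polyline>`. Its stroke #0000ff means engrave at S277, F3978. After flipping Y the toolpath is (31.5955,21.9092) → (16.9438,95.9144) → (158.0767,66.6355) → (130.1663,64.3515) → (170.3597,39.3117).

Shape 6 is a regular polygon drawn with `<polygon>`. Its stroke #0000ff means engrave at S277, F3978. After flipping Y the toolpath is (44.9559,95.7173) → (85.8173,79.0039) → (69.1039,38.1425) → (28.2425,54.8559) → (44.9559,95.7173), returning to the start.

(bCNC post)
(Date: synthetic)
G21
G90
G00 X49.5900 Y67.1551
M3 S277
G01 X110.9331 Y99.7326 F3978
G00 X83.4145 Y21.1243
M3 S429
G01 X89.8627 Y30.3801 F1516
G01 X104.9098 Y36.6884 F1516
G01 X128.5559 Y40.0491 F1516
G01 X160.8008 Y40.4622 F1516
G00 X127.1240 Y80.3203
M3 S277
G01 X81.4527 Y15.8799 F3978
G01 X13.5109 Y51.4209 F3978
G01 X168.8678 Y98.6550 F3978
G01 X117.3392 Y137.9620 F3978
G00 X31.8137 Y100.2913
M3 S277
G01 X77.1196 Y91.7797 F3978
G01 X157.5510 Y66.7605 F3978
G01 X99.9285 Y108.9014 F3978
G01 X18.7449 Y117.7110 F3978
G00 X31.5955 Y21.9092
M3 S277
G01 X16.9438 Y95.9144 F3978
G01 X158.0767 Y66.6355 F3978
G01 X130.1663 Y64.3515 F3978
G01 X170.3597 Y39.3117 F3978
G00 X44.9559 Y95.7173
M3 S277
G01 X85.8173 Y79.0039 F3978
G01 X69.1039 Y38.1425 F3978
G01 X28.2425 Y54.8559 F3978
G01 X44.9559 Y95.7173 F3978
M5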